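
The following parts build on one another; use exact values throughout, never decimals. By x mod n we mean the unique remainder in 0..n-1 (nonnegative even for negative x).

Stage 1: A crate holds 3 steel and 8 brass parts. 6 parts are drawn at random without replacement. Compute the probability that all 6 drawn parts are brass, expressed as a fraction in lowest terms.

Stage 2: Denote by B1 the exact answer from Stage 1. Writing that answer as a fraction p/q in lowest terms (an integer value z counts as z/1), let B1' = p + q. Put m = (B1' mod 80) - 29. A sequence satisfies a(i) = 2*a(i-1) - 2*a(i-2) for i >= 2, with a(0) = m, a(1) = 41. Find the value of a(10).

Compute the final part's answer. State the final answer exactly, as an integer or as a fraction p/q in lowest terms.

Stage 1: total draws C(11,6) = 462; favorable C(8,6) = 28; P = 2/33; answer 2/33
Stage 2: B1 = 2/33; threaded value p + q = 35; m = 6; a(2) = 2*(41) - 2*(6) = 70; iterating: a(2)=70, a(3)=58, a(4)=-24, a(5)=-164, a(6)=-280, a(7)=-232, a(8)=96, a(9)=656, a(10)=1120; answer 1120

1120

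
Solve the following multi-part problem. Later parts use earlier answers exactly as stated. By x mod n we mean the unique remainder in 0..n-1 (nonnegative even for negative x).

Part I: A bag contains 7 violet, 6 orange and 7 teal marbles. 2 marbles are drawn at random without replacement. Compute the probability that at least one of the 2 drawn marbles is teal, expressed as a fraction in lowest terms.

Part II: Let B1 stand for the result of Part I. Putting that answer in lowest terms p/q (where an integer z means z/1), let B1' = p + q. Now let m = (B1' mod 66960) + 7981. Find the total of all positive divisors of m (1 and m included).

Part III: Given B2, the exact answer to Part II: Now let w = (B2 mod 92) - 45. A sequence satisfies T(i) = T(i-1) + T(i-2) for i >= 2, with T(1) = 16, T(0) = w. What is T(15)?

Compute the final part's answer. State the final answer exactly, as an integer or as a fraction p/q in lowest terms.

4859

Part I: total draws C(20,2) = 190; complement C(13,2) = 78; favorable 190 - 78 = 112; P = 56/95; answer 56/95
Part II: B1 = 56/95; threaded value p + q = 151; m = 8132; 8132 = 2^2 * 19 * 107; sigma = (1 + 2 + 4) * (1 + 19) * (1 + 107) = 7 * 20 * 108 = 15120; answer 15120
Part III: B2 = 15120; w = -13; T(2) = 1*(16) + 1*(-13) = 3; iterating: T(2)=3, T(3)=19, T(4)=22, T(5)=41, T(6)=63, T(7)=104, T(8)=167, T(9)=271, T(10)=438, T(11)=709, T(12)=1147, T(13)=1856, T(14)=3003, T(15)=4859; answer 4859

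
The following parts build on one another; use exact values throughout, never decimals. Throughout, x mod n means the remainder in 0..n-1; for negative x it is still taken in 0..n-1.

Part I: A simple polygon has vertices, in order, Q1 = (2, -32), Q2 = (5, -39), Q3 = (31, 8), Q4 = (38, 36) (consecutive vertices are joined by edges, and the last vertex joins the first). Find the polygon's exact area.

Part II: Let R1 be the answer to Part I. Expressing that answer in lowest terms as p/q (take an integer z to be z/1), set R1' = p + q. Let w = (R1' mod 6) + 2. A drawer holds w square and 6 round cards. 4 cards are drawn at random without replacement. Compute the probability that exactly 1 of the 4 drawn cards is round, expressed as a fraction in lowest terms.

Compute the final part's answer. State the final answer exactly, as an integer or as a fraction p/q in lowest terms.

42/143

Part I: cross terms: (2*-39 - 5*-32)=82, (5*8 - 31*-39)=1249, (31*36 - 38*8)=812, (38*-32 - 2*36)=-1288; twice the area = |855| = 855; area = 855/2; answer 855/2
Part II: R1 = 855/2; threaded value p + q = 857; w = 7; total draws C(13,4) = 715; favorable C(6,1)*C(7,3) = 210; P = 42/143; answer 42/143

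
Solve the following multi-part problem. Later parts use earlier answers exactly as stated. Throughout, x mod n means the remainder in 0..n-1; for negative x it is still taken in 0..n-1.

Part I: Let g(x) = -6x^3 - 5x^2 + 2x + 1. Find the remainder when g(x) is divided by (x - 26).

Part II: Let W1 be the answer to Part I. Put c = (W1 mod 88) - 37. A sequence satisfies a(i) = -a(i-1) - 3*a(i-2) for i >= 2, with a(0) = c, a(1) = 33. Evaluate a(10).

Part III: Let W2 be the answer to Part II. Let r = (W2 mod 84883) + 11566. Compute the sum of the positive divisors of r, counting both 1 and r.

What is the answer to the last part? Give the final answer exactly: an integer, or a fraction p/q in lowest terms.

24336

Part I: remainder = value at the root: -6*(26)^3 - 5*(26)^2 + 2*(26)^1 + 1 = (-105456) + (-3380) + (52) + (1) = -108783; answer -108783
Part II: W1 = -108783; c = 36; a(2) = -1*(33) - 3*(36) = -141; iterating: a(2)=-141, a(3)=42, a(4)=381, a(5)=-507, a(6)=-636, a(7)=2157, a(8)=-249, a(9)=-6222, a(10)=6969; answer 6969
Part III: W2 = 6969; r = 18535; 18535 = 5 * 11 * 337; sigma = (1 + 5) * (1 + 11) * (1 + 337) = 6 * 12 * 338 = 24336; answer 24336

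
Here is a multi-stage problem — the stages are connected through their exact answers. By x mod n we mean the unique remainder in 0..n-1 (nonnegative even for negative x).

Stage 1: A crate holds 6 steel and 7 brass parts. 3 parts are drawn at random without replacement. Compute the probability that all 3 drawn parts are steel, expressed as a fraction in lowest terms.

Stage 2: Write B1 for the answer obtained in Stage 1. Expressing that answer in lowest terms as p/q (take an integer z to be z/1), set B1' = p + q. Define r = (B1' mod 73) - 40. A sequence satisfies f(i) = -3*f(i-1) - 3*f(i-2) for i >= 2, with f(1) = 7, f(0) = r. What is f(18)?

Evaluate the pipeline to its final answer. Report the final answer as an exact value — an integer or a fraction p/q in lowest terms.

649539

Stage 1: total draws C(13,3) = 286; favorable C(6,3) = 20; P = 10/143; answer 10/143
Stage 2: B1 = 10/143; threaded value p + q = 153; r = -33; f(2) = -3*(7) - 3*(-33) = 78; iterating: f(2)=78, f(3)=-255, f(4)=531, f(5)=-828, f(6)=891, f(7)=-189, f(8)=-2106, f(9)=6885, f(10)=-14337, f(11)=22356, f(12)=-24057, f(13)=5103, f(14)=56862, f(15)=-185895, f(16)=387099, f(17)=-603612, f(18)=649539; answer 649539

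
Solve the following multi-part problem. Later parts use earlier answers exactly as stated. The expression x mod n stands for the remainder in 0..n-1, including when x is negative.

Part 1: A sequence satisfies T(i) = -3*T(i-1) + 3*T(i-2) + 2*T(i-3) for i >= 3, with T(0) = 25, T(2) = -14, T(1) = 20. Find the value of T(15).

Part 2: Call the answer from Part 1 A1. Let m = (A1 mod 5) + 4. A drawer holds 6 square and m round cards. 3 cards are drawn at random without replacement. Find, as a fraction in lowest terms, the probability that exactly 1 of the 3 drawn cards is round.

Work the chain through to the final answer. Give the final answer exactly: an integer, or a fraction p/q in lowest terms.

30/91

Part 1: T(3) = -3*(-14) + 3*(20) + 2*(25) = 152; iterating: T(3)=152, T(4)=-458, T(5)=1802, T(6)=-6476, T(7)=23918, T(8)=-87578, T(9)=321536, T(10)=-1179506, T(11)=4327970, T(12)=-15879356, T(13)=58262966, T(14)=-213771026, T(15)=784343264; answer 784343264
Part 2: A1 = 784343264; m = 8; total draws C(14,3) = 364; favorable C(8,1)*C(6,2) = 120; P = 30/91; answer 30/91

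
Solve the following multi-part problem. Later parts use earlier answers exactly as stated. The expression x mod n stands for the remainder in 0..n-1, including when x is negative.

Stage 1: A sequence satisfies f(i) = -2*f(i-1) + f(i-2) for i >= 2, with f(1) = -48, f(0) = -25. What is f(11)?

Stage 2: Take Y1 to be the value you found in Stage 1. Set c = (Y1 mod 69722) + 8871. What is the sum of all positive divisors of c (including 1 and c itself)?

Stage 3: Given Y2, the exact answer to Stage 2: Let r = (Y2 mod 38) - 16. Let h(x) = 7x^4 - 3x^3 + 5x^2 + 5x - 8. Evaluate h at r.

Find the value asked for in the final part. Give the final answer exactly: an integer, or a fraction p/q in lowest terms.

1098092

Stage 1: f(2) = -2*(-48) + 1*(-25) = 71; iterating: f(2)=71, f(3)=-190, f(4)=451, f(5)=-1092, f(6)=2635, f(7)=-6362, f(8)=15359, f(9)=-37080, f(10)=89519, f(11)=-216118; answer -216118
Stage 2: Y1 = -216118; c = 71641; 71641 = 31 * 2311; sigma = (1 + 31) * (1 + 2311) = 32 * 2312 = 73984; answer 73984
Stage 3: Y2 = 73984; r = 20; 7*(20)^4 - 3*(20)^3 + 5*(20)^2 + 5*(20)^1 - 8 = (1120000) + (-24000) + (2000) + (100) + (-8) = 1098092; answer 1098092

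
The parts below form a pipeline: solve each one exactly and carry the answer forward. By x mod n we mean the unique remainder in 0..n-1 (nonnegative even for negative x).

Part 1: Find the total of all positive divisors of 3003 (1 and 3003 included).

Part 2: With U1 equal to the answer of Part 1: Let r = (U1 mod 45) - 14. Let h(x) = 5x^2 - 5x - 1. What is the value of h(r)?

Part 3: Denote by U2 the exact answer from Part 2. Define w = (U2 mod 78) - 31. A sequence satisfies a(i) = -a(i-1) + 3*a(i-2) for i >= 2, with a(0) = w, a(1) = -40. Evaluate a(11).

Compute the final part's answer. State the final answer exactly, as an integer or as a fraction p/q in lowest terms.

Part 1: 3003 = 3 * 7 * 11 * 13; sigma = (1 + 3) * (1 + 7) * (1 + 11) * (1 + 13) = 4 * 8 * 12 * 14 = 5376; answer 5376
Part 2: U1 = 5376; r = 7; 5*(7)^2 - 5*(7)^1 - 1 = (245) + (-35) + (-1) = 209; answer 209
Part 3: U2 = 209; w = 22; a(2) = -1*(-40) + 3*(22) = 106; iterating: a(2)=106, a(3)=-226, a(4)=544, a(5)=-1222, a(6)=2854, a(7)=-6520, a(8)=15082, a(9)=-34642, a(10)=79888, a(11)=-183814; answer -183814

-183814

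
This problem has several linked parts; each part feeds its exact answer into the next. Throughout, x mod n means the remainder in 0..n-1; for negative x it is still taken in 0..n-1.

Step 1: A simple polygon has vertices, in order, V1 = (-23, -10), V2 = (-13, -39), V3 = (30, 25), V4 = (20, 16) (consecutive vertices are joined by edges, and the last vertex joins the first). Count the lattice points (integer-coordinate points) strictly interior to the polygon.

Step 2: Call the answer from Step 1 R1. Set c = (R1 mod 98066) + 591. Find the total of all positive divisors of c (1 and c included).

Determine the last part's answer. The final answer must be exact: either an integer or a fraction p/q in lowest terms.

4104

Step 1: cross terms: (-23*-39 - -13*-10)=767, (-13*25 - 30*-39)=845, (30*16 - 20*25)=-20, (20*-10 - -23*16)=168; twice the area = |1760| = 1760; area = 880; boundary points = 1 + 1 + 1 + 1 = 4; strictly interior points = area - boundary/2 + 1 = 879; answer 879
Step 2: R1 = 879; c = 1470; 1470 = 2 * 3 * 5 * 7^2; sigma = (1 + 2) * (1 + 3) * (1 + 5) * (1 + 7 + 49) = 3 * 4 * 6 * 57 = 4104; answer 4104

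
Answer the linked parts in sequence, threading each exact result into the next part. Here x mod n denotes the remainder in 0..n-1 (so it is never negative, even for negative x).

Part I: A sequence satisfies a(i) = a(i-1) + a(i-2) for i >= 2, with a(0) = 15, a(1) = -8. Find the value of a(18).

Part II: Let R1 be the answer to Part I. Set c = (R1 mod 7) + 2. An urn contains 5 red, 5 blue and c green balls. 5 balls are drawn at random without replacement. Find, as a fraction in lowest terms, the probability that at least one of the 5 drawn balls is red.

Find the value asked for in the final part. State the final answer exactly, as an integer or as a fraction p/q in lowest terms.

257/264

Part I: a(2) = 1*(-8) + 1*(15) = 7; iterating: a(2)=7, a(3)=-1, a(4)=6, a(5)=5, a(6)=11, a(7)=16, a(8)=27, a(9)=43, a(10)=70, a(11)=113, a(12)=183, a(13)=296, a(14)=479, a(15)=775, a(16)=1254, a(17)=2029, a(18)=3283; answer 3283
Part II: R1 = 3283; c = 2; total draws C(12,5) = 792; complement C(7,5) = 21; favorable 792 - 21 = 771; P = 257/264; answer 257/264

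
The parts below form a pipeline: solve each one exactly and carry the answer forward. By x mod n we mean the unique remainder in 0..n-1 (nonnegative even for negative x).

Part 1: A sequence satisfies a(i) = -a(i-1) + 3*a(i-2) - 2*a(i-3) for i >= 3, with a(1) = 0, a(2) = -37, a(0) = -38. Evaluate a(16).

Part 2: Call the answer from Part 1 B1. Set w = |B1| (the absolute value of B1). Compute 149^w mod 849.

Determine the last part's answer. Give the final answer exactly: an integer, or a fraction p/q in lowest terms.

Part 1: a(3) = -1*(-37) + 3*(0) - 2*(-38) = 113; iterating: a(3)=113, a(4)=-224, a(5)=637, a(6)=-1535, a(7)=3894, a(8)=-9773, a(9)=24525, a(10)=-61632, a(11)=154753, a(12)=-388699, a(13)=976222, a(14)=-2451825, a(15)=6157889, a(16)=-15465808; answer -15465808
Part 2: B1 = -15465808; w = 15465808; squarings mod 849: 149^1=149, 149^2=127, 149^4=847, 149^8=4, 149^16=16, 149^32=256, 149^64=163, 149^128=250, 149^256=523, 149^512=151, 149^1024=727, 149^2048=451, 149^4096=490, 149^8192=682, 149^16384=721, 149^32768=253, 149^65536=334, 149^131072=337, 149^262144=652, 149^524288=604, 149^1048576=595, 149^2097152=841, 149^4194304=64, 149^8388608=700; 149^15465808 = 149^16 * 149^64 * 149^256 * 149^1024 * 149^2048 * 149^4096 * 149^8192 * 149^16384 * 149^32768 * 149^65536 * 149^131072 * 149^524288 * 149^2097152 * 149^4194304 * 149^8388608 = 106 (mod 849); answer 106

106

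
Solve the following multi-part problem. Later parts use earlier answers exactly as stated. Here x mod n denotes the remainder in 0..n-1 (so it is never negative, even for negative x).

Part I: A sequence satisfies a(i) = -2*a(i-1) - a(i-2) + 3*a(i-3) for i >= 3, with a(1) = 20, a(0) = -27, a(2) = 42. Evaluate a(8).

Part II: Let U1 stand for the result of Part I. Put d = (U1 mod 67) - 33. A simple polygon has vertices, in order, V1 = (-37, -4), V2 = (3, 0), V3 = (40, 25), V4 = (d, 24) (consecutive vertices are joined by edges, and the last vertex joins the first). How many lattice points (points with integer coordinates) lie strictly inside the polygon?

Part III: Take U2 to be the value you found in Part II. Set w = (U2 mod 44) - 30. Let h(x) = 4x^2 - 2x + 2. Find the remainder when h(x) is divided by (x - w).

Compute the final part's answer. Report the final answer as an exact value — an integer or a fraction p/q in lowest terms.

704

Part I: a(3) = -2*(42) - 1*(20) + 3*(-27) = -185; iterating: a(3)=-185, a(4)=388, a(5)=-465, a(6)=-13, a(7)=1655, a(8)=-4692; answer -4692
Part II: U1 = -4692; d = 32; cross terms: (-37*0 - 3*-4)=12, (3*25 - 40*0)=75, (40*24 - 32*25)=160, (32*-4 - -37*24)=760; twice the area = |1007| = 1007; area = 1007/2; boundary points = 4 + 1 + 1 + 1 = 7; strictly interior points = area - boundary/2 + 1 = 501; answer 501
Part III: U2 = 501; w = -13; remainder = value at the root: 4*(-13)^2 - 2*(-13)^1 + 2 = (676) + (26) + (2) = 704; answer 704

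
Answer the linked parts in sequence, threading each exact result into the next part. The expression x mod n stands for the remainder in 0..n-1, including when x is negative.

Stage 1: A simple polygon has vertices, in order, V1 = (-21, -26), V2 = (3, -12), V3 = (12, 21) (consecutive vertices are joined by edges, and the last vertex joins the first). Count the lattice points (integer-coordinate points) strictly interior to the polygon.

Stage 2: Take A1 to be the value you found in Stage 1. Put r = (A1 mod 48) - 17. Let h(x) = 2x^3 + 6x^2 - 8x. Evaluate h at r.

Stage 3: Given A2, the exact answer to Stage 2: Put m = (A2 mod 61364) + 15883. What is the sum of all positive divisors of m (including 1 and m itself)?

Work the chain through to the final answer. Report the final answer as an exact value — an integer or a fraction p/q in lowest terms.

Stage 1: cross terms: (-21*-12 - 3*-26)=330, (3*21 - 12*-12)=207, (12*-26 - -21*21)=129; twice the area = |666| = 666; area = 333; boundary points = 2 + 3 + 1 = 6; strictly interior points = area - boundary/2 + 1 = 331; answer 331
Stage 2: A1 = 331; r = 26; 2*(26)^3 + 6*(26)^2 - 8*(26)^1 = (35152) + (4056) + (-208) = 39000; answer 39000
Stage 3: A2 = 39000; m = 54883; 54883 = 71 * 773; sigma = (1 + 71) * (1 + 773) = 72 * 774 = 55728; answer 55728

55728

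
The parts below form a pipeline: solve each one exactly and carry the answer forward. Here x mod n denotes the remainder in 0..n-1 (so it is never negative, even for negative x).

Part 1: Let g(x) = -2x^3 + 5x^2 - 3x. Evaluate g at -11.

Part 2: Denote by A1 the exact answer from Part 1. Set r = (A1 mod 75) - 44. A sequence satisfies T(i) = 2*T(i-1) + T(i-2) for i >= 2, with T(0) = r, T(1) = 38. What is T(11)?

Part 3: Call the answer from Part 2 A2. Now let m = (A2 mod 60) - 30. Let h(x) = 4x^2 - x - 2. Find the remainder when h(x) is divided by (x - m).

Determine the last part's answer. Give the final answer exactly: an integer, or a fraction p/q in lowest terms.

Part 1: -2*(-11)^3 + 5*(-11)^2 - 3*(-11)^1 = (2662) + (605) + (33) = 3300; answer 3300
Part 2: A1 = 3300; r = -44; T(2) = 2*(38) + 1*(-44) = 32; iterating: T(2)=32, T(3)=102, T(4)=236, T(5)=574, T(6)=1384, T(7)=3342, T(8)=8068, T(9)=19478, T(10)=47024, T(11)=113526; answer 113526
Part 3: A2 = 113526; m = -24; remainder = value at the root: 4*(-24)^2 - 1*(-24)^1 - 2 = (2304) + (24) + (-2) = 2326; answer 2326

2326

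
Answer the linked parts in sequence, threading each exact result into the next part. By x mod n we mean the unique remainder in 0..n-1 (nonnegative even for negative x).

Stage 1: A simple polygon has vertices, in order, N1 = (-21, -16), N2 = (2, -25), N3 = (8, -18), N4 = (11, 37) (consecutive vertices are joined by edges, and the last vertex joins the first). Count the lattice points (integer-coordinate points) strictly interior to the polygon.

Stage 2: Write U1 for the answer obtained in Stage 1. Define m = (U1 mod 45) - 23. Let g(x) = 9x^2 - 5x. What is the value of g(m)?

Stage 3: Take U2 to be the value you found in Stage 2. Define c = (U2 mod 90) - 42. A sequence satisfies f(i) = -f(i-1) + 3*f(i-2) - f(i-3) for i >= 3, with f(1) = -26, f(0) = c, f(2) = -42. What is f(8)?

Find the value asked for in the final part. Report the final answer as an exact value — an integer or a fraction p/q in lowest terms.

-574

Stage 1: cross terms: (-21*-25 - 2*-16)=557, (2*-18 - 8*-25)=164, (8*37 - 11*-18)=494, (11*-16 - -21*37)=601; twice the area = |1816| = 1816; area = 908; boundary points = 1 + 1 + 1 + 1 = 4; strictly interior points = area - boundary/2 + 1 = 907; answer 907
Stage 2: U1 = 907; m = -16; 9*(-16)^2 - 5*(-16)^1 = (2304) + (80) = 2384; answer 2384
Stage 3: U2 = 2384; c = 2; f(3) = -1*(-42) + 3*(-26) - 1*(2) = -38; iterating: f(3)=-38, f(4)=-62, f(5)=-10, f(6)=-138, f(7)=170, f(8)=-574; answer -574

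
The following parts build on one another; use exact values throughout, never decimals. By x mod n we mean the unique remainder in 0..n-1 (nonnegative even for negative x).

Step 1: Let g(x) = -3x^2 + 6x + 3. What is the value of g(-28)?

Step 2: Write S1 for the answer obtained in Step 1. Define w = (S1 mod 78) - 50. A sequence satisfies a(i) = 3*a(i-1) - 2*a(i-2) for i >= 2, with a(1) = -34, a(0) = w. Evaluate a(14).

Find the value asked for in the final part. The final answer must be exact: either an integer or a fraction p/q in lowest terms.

Step 1: -3*(-28)^2 + 6*(-28)^1 + 3 = (-2352) + (-168) + (3) = -2517; answer -2517
Step 2: S1 = -2517; w = 7; a(2) = 3*(-34) - 2*(7) = -116; iterating: a(2)=-116, a(3)=-280, a(4)=-608, a(5)=-1264, a(6)=-2576, a(7)=-5200, a(8)=-10448, a(9)=-20944, a(10)=-41936, a(11)=-83920, a(12)=-167888, a(13)=-335824, a(14)=-671696; answer -671696

-671696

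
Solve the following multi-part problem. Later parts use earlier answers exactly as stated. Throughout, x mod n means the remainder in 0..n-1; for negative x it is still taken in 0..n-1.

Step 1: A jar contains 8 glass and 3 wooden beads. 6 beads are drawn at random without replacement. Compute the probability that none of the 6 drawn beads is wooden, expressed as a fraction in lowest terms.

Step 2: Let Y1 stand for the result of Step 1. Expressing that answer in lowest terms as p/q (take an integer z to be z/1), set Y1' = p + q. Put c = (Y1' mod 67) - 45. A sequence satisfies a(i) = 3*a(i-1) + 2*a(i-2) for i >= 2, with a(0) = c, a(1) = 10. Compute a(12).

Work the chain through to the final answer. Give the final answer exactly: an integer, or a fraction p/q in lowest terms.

Step 1: total draws C(11,6) = 462; favorable C(8,6) = 28; P = 2/33; answer 2/33
Step 2: Y1 = 2/33; threaded value p + q = 35; c = -10; a(2) = 3*(10) + 2*(-10) = 10; iterating: a(2)=10, a(3)=50, a(4)=170, a(5)=610, a(6)=2170, a(7)=7730, a(8)=27530, a(9)=98050, a(10)=349210, a(11)=1243730, a(12)=4429610; answer 4429610

4429610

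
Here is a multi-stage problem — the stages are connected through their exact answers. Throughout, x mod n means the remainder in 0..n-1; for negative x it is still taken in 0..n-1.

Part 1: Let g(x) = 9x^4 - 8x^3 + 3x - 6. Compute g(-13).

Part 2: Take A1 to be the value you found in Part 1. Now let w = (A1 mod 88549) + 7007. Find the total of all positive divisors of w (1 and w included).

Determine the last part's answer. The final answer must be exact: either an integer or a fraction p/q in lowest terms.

33516

Part 1: 9*(-13)^4 - 8*(-13)^3 + 3*(-13)^1 - 6 = (257049) + (17576) + (-39) + (-6) = 274580; answer 274580
Part 2: A1 = 274580; w = 15940; 15940 = 2^2 * 5 * 797; sigma = (1 + 2 + 4) * (1 + 5) * (1 + 797) = 7 * 6 * 798 = 33516; answer 33516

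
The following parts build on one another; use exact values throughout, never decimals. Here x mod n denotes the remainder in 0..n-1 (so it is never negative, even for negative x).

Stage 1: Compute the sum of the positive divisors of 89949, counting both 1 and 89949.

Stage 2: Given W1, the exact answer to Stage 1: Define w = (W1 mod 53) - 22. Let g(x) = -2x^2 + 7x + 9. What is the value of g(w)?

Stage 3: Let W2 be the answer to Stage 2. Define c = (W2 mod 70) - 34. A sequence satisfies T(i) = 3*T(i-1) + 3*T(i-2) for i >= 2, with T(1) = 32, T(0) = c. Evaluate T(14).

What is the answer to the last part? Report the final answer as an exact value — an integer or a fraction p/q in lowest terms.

Stage 1: 89949 = 3 * 29983; sigma = (1 + 3) * (1 + 29983) = 4 * 29984 = 119936; answer 119936
Stage 2: W1 = 119936; w = 28; -2*(28)^2 + 7*(28)^1 + 9 = (-1568) + (196) + (9) = -1363; answer -1363
Stage 3: W2 = -1363; c = 3; T(2) = 3*(32) + 3*(3) = 105; iterating: T(2)=105, T(3)=411, T(4)=1548, T(5)=5877, T(6)=22275, T(7)=84456, T(8)=320193, T(9)=1213947, T(10)=4602420, T(11)=17449101, T(12)=66154563, T(13)=250810992, T(14)=950896665; answer 950896665

950896665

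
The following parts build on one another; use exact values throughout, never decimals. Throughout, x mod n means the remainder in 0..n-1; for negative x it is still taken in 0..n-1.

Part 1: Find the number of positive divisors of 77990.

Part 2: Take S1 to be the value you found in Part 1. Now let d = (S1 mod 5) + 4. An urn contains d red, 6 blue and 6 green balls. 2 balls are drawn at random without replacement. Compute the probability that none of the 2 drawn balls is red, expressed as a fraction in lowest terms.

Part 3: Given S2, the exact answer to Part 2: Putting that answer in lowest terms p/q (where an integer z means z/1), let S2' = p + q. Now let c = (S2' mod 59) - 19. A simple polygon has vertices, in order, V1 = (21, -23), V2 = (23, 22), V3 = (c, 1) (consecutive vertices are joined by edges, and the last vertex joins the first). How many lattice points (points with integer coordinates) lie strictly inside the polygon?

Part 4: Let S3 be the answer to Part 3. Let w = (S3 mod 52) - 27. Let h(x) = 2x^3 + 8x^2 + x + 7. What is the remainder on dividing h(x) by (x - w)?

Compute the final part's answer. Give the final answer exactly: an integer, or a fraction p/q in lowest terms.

-7524

Part 1: 77990 = 2 * 5 * 11 * 709; number of divisors = (1+1) * (1+1) * (1+1) * (1+1) = 16; answer 16
Part 2: S1 = 16; d = 5; total draws C(17,2) = 136; favorable C(12,2) = 66; P = 33/68; answer 33/68
Part 3: S2 = 33/68; threaded value p + q = 101; c = 23; cross terms: (21*22 - 23*-23)=991, (23*1 - 23*22)=-483, (23*-23 - 21*1)=-550; twice the area = |-42| = 42; area = 21; boundary points = 1 + 21 + 2 = 24; strictly interior points = area - boundary/2 + 1 = 10; answer 10
Part 4: S3 = 10; w = -17; remainder = value at the root: 2*(-17)^3 + 8*(-17)^2 + 1*(-17)^1 + 7 = (-9826) + (2312) + (-17) + (7) = -7524; answer -7524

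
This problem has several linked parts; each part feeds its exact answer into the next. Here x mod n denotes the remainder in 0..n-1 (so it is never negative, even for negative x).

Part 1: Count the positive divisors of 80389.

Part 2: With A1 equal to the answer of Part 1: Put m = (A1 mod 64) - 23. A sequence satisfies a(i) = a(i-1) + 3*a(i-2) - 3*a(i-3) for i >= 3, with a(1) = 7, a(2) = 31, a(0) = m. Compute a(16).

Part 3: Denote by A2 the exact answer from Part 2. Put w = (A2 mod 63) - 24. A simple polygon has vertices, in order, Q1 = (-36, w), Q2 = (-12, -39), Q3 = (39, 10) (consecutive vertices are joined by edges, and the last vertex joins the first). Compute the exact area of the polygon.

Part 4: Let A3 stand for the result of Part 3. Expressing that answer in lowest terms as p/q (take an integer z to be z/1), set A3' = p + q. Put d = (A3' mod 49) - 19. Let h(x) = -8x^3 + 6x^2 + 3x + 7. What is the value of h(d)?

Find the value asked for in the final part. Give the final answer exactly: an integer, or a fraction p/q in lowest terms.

-146

Part 1: 80389 = 19 * 4231; number of divisors = (1+1) * (1+1) = 4; answer 4
Part 2: A1 = 4; m = -19; a(3) = 1*(31) + 3*(7) - 3*(-19) = 109; iterating: a(3)=109, a(4)=181, a(5)=415, a(6)=631, a(7)=1333, a(8)=1981, a(9)=4087, a(10)=6031, a(11)=12349, a(12)=18181, a(13)=37135, a(14)=54631, a(15)=111493, a(16)=163981; answer 163981
Part 3: A2 = 163981; w = 31; cross terms: (-36*-39 - -12*31)=1776, (-12*10 - 39*-39)=1401, (39*31 - -36*10)=1569; twice the area = |4746| = 4746; area = 2373; answer 2373
Part 4: A3 = 2373; threaded value p + q = 2374; d = 3; -8*(3)^3 + 6*(3)^2 + 3*(3)^1 + 7 = (-216) + (54) + (9) + (7) = -146; answer -146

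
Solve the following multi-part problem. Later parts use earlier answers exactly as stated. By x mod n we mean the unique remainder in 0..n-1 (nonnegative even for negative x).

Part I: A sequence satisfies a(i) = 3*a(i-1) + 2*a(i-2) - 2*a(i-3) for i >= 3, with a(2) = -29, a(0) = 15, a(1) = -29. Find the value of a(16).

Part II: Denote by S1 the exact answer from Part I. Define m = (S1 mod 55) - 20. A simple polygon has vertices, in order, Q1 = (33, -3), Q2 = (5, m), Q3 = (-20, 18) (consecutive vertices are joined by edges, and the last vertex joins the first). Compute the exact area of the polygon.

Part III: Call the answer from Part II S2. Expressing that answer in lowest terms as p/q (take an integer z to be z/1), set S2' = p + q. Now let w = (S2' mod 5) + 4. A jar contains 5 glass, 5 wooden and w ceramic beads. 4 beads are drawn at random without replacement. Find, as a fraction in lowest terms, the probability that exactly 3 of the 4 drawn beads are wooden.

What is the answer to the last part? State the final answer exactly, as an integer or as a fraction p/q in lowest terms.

90/1001

Part I: a(3) = 3*(-29) + 2*(-29) - 2*(15) = -175; iterating: a(3)=-175, a(4)=-525, a(5)=-1867, a(6)=-6301, a(7)=-21587, a(8)=-73629, a(9)=-251459, a(10)=-858461, a(11)=-2931043, a(12)=-10007133, a(13)=-34166563, a(14)=-116651869, a(15)=-398274467, a(16)=-1359794013; answer -1359794013
Part II: S1 = -1359794013; m = 7; cross terms: (33*7 - 5*-3)=246, (5*18 - -20*7)=230, (-20*-3 - 33*18)=-534; twice the area = |-58| = 58; area = 29; answer 29
Part III: S2 = 29; threaded value p + q = 30; w = 4; total draws C(14,4) = 1001; favorable C(5,3)*C(9,1) = 90; P = 90/1001; answer 90/1001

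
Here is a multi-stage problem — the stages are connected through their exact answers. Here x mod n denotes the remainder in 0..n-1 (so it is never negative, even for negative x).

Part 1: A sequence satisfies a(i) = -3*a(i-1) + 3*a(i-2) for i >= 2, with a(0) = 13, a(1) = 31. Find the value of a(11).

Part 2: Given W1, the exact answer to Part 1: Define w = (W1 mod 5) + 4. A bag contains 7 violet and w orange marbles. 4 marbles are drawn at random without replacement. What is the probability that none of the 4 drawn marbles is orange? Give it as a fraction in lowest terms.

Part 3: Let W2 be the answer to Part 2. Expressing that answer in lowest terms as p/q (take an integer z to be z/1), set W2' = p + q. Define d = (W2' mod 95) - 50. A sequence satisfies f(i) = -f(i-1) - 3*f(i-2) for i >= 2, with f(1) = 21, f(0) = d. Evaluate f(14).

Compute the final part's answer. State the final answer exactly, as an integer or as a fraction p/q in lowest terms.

Part 1: a(2) = -3*(31) + 3*(13) = -54; iterating: a(2)=-54, a(3)=255, a(4)=-927, a(5)=3546, a(6)=-13419, a(7)=50895, a(8)=-192942, a(9)=731511, a(10)=-2773359, a(11)=10514610; answer 10514610
Part 2: W1 = 10514610; w = 4; total draws C(11,4) = 330; favorable C(7,4) = 35; P = 7/66; answer 7/66
Part 3: W2 = 7/66; threaded value p + q = 73; d = 23; f(2) = -1*(21) - 3*(23) = -90; iterating: f(2)=-90, f(3)=27, f(4)=243, f(5)=-324, f(6)=-405, f(7)=1377, f(8)=-162, f(9)=-3969, f(10)=4455, f(11)=7452, f(12)=-20817, f(13)=-1539, f(14)=63990; answer 63990

63990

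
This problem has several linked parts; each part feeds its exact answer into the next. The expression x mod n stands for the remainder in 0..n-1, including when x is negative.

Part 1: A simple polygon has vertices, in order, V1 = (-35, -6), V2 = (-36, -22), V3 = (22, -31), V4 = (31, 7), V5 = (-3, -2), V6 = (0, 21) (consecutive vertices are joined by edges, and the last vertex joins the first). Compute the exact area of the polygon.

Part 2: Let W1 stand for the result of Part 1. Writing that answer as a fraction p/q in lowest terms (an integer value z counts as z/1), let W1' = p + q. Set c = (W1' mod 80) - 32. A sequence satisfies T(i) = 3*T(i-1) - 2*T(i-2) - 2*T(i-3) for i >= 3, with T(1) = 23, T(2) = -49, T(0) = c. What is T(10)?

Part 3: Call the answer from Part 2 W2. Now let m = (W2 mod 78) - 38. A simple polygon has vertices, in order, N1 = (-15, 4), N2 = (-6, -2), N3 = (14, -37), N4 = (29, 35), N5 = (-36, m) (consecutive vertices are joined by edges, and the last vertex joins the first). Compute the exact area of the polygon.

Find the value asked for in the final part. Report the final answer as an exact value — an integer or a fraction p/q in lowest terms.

3027/2

Part 1: cross terms: (-35*-22 - -36*-6)=554, (-36*-31 - 22*-22)=1600, (22*7 - 31*-31)=1115, (31*-2 - -3*7)=-41, (-3*21 - 0*-2)=-63, (0*-6 - -35*21)=735; twice the area = |3900| = 3900; area = 1950; answer 1950
Part 2: W1 = 1950; threaded value p + q = 1951; c = -1; T(3) = 3*(-49) - 2*(23) - 2*(-1) = -191; iterating: T(3)=-191, T(4)=-521, T(5)=-1083, T(6)=-1825, T(7)=-2267, T(8)=-985, T(9)=5229, T(10)=22191; answer 22191
Part 3: W2 = 22191; m = 1; cross terms: (-15*-2 - -6*4)=54, (-6*-37 - 14*-2)=250, (14*35 - 29*-37)=1563, (29*1 - -36*35)=1289, (-36*4 - -15*1)=-129; twice the area = |3027| = 3027; area = 3027/2; answer 3027/2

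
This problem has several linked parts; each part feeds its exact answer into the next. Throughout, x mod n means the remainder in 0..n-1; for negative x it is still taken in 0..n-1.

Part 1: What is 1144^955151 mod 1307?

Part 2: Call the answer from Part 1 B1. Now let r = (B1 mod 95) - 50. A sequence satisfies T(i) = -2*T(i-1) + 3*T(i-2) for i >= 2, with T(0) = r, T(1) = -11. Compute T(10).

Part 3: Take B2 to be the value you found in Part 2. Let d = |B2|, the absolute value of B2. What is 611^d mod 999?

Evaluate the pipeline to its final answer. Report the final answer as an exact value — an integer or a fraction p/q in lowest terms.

35

Part 1: squarings mod 1307: 1144^1=1144, 1144^2=429, 1144^4=1061, 1144^8=394, 1144^16=1010, 1144^32=640, 1144^64=509, 1144^128=295, 1144^256=763, 1144^512=554, 1144^1024=1078, 1144^2048=161, 1144^4096=1088, 1144^8192=909, 1144^16384=257, 1144^32768=699, 1144^65536=1090, 1144^131072=37, 1144^262144=62, 1144^524288=1230; 1144^955151 = 1144^1 * 1144^2 * 1144^4 * 1144^8 * 1144^256 * 1144^512 * 1144^4096 * 1144^32768 * 1144^131072 * 1144^262144 * 1144^524288 = 678 (mod 1307); answer 678
Part 2: B1 = 678; r = -37; T(2) = -2*(-11) + 3*(-37) = -89; iterating: T(2)=-89, T(3)=145, T(4)=-557, T(5)=1549, T(6)=-4769, T(7)=14185, T(8)=-42677, T(9)=127909, T(10)=-383849; answer -383849
Part 3: B2 = -383849; d = 383849; squarings mod 999: 611^1=611, 611^2=694, 611^4=118, 611^8=937, 611^16=847, 611^32=127, 611^64=145, 611^128=46, 611^256=118, 611^512=937, 611^1024=847, 611^2048=127, 611^4096=145, 611^8192=46, 611^16384=118, 611^32768=937, 611^65536=847, 611^131072=127, 611^262144=145; 611^383849 = 611^1 * 611^8 * 611^32 * 611^64 * 611^256 * 611^512 * 611^2048 * 611^4096 * 611^16384 * 611^32768 * 611^65536 * 611^262144 = 35 (mod 999); answer 35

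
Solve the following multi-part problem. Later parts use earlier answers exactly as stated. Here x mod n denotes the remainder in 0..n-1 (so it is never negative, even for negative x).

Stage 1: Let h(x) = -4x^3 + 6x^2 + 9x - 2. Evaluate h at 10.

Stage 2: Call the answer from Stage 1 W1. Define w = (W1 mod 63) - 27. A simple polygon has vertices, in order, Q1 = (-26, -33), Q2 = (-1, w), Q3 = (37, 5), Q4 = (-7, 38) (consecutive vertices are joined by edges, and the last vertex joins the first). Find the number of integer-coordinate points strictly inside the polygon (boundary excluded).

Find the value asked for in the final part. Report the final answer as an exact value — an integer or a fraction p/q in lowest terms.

1305

Stage 1: -4*(10)^3 + 6*(10)^2 + 9*(10)^1 - 2 = (-4000) + (600) + (90) + (-2) = -3312; answer -3312
Stage 2: W1 = -3312; w = 0; cross terms: (-26*0 - -1*-33)=-33, (-1*5 - 37*0)=-5, (37*38 - -7*5)=1441, (-7*-33 - -26*38)=1219; twice the area = |2622| = 2622; area = 1311; boundary points = 1 + 1 + 11 + 1 = 14; strictly interior points = area - boundary/2 + 1 = 1305; answer 1305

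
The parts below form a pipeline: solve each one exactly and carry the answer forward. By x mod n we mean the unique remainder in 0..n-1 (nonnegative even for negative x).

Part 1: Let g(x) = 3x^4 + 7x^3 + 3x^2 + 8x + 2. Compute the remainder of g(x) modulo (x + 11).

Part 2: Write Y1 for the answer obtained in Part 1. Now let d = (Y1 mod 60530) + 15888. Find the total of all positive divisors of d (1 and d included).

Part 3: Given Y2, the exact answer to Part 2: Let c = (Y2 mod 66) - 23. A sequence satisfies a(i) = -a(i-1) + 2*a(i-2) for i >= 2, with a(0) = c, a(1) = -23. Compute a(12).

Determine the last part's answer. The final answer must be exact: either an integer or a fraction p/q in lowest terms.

24565

Part 1: remainder = value at the root: 3*(-11)^4 + 7*(-11)^3 + 3*(-11)^2 + 8*(-11)^1 + 2 = (43923) + (-9317) + (363) + (-88) + (2) = 34883; answer 34883
Part 2: Y1 = 34883; d = 50771; 50771 = 7 * 7253; sigma = (1 + 7) * (1 + 7253) = 8 * 7254 = 58032; answer 58032
Part 3: Y2 = 58032; c = -5; a(2) = -1*(-23) + 2*(-5) = 13; iterating: a(2)=13, a(3)=-59, a(4)=85, a(5)=-203, a(6)=373, a(7)=-779, a(8)=1525, a(9)=-3083, a(10)=6133, a(11)=-12299, a(12)=24565; answer 24565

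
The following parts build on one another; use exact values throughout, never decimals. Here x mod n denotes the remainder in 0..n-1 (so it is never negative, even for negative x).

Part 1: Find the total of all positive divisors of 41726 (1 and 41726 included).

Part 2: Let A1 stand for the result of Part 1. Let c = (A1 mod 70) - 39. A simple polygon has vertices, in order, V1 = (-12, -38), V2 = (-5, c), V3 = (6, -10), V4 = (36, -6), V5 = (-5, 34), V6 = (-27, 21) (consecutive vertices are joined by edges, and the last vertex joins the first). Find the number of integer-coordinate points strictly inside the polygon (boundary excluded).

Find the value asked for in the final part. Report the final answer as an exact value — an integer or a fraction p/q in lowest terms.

1867

Part 1: 41726 = 2 * 31 * 673; sigma = (1 + 2) * (1 + 31) * (1 + 673) = 3 * 32 * 674 = 64704; answer 64704
Part 2: A1 = 64704; c = -15; cross terms: (-12*-15 - -5*-38)=-10, (-5*-10 - 6*-15)=140, (6*-6 - 36*-10)=324, (36*34 - -5*-6)=1194, (-5*21 - -27*34)=813, (-27*-38 - -12*21)=1278; twice the area = |3739| = 3739; area = 3739/2; boundary points = 1 + 1 + 2 + 1 + 1 + 1 = 7; strictly interior points = area - boundary/2 + 1 = 1867; answer 1867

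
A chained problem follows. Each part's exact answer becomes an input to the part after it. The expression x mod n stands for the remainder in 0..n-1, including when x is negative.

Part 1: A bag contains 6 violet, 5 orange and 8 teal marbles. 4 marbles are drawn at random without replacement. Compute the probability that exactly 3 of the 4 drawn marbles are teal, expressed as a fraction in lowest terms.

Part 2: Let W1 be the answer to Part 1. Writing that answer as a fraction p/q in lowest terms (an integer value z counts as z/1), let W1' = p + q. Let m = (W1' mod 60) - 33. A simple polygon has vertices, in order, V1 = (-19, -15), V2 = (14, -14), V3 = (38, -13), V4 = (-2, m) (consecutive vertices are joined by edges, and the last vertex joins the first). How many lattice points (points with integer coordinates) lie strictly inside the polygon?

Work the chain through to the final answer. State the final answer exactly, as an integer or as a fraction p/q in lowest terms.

699

Part 1: total draws C(19,4) = 3876; favorable C(8,3)*C(11,1) = 616; P = 154/969; answer 154/969
Part 2: W1 = 154/969; threaded value p + q = 1123; m = 10; cross terms: (-19*-14 - 14*-15)=476, (14*-13 - 38*-14)=350, (38*10 - -2*-13)=354, (-2*-15 - -19*10)=220; twice the area = |1400| = 1400; area = 700; boundary points = 1 + 1 + 1 + 1 = 4; strictly interior points = area - boundary/2 + 1 = 699; answer 699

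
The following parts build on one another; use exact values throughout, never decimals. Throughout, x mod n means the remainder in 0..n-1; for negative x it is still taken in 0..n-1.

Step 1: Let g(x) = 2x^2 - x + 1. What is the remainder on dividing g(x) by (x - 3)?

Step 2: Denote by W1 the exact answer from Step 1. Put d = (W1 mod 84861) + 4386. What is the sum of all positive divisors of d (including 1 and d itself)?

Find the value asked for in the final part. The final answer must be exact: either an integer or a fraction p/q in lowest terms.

Step 1: remainder = value at the root: 2*(3)^2 - 1*(3)^1 + 1 = (18) + (-3) + (1) = 16; answer 16
Step 2: W1 = 16; d = 4402; 4402 = 2 * 31 * 71; sigma = (1 + 2) * (1 + 31) * (1 + 71) = 3 * 32 * 72 = 6912; answer 6912

6912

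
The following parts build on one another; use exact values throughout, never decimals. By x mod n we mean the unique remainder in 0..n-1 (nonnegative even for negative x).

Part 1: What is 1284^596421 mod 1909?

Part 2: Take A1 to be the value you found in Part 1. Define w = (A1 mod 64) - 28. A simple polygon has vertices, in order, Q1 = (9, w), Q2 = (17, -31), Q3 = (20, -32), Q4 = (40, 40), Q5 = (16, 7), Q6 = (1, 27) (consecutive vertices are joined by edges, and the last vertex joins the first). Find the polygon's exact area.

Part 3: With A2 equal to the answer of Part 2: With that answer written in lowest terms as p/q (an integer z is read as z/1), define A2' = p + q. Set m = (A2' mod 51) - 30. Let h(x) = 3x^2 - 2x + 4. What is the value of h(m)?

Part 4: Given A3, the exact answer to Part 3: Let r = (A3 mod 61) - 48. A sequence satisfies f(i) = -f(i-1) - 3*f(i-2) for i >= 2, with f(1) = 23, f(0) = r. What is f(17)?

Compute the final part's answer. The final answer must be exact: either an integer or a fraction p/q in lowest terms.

-100957

Part 1: squarings mod 1909: 1284^1=1284, 1284^2=1189, 1284^4=1061, 1284^8=1320, 1284^16=1392, 1284^32=29, 1284^64=841, 1284^128=951, 1284^256=1444, 1284^512=508, 1284^1024=349, 1284^2048=1534, 1284^4096=1268, 1284^8192=446, 1284^16384=380, 1284^32768=1225, 1284^65536=151, 1284^131072=1802, 1284^262144=1904, 1284^524288=25; 1284^596421 = 1284^1 * 1284^4 * 1284^64 * 1284^128 * 1284^256 * 1284^2048 * 1284^4096 * 1284^65536 * 1284^524288 = 1238 (mod 1909); answer 1238
Part 2: A1 = 1238; w = -6; cross terms: (9*-31 - 17*-6)=-177, (17*-32 - 20*-31)=76, (20*40 - 40*-32)=2080, (40*7 - 16*40)=-360, (16*27 - 1*7)=425, (1*-6 - 9*27)=-249; twice the area = |1795| = 1795; area = 1795/2; answer 1795/2
Part 3: A2 = 1795/2; threaded value p + q = 1797; m = -18; 3*(-18)^2 - 2*(-18)^1 + 4 = (972) + (36) + (4) = 1012; answer 1012
Part 4: A3 = 1012; r = -12; f(2) = -1*(23) - 3*(-12) = 13; iterating: f(2)=13, f(3)=-82, f(4)=43, f(5)=203, f(6)=-332, f(7)=-277, f(8)=1273, f(9)=-442, f(10)=-3377, f(11)=4703, f(12)=5428, f(13)=-19537, f(14)=3253, f(15)=55358, f(16)=-65117, f(17)=-100957; answer -100957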